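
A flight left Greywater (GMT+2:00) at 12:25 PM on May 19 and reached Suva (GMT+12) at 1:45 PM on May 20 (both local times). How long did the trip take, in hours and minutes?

15 hours 20 minutes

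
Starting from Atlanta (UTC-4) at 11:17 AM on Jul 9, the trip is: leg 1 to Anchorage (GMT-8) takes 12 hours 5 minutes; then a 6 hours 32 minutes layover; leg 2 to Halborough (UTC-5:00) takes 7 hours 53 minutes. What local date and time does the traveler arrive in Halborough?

Convert departure to UTC: 11:17 AM + 4:00 = 3:17 PM UTC on Jul 9.
Add 12 hours 5 minutes leg 1 → 3:22 AM UTC (Jul 10).
Add 6 hours 32 minutes layover in Anchorage → 9:54 AM UTC.
Add 7 hours and 53 minutes leg 2 → 5:47 PM UTC.
Halborough is UTC−5:00, so local arrival = 5:47 PM − 5:00 = 12:47 PM on Jul 10.

12:47 PM on Jul 10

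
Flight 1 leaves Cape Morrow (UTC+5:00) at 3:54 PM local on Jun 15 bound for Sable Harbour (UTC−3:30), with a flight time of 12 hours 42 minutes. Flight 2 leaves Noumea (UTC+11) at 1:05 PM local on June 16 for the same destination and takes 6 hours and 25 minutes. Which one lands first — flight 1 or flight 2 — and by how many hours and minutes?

Flight 1 in UTC: 3:54 PM − 5:00 = 10:54 AM on Jun 15.
+12 hours and 42 minutes → arrive 11:36 PM UTC on Jun 15.
Flight 2 in UTC: 1:05 PM − 11:00 = 2:05 AM on Jun 16.
+6 hours 25 minutes → arrive 8:30 AM UTC on Jun 16.
Flight 1 lands earlier by 8 hours 54 minutes.

the first, by 8 hours 54 minutes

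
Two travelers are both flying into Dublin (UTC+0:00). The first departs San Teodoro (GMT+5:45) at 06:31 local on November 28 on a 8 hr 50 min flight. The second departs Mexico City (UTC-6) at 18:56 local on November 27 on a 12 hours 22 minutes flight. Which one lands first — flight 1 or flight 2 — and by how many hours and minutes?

the first, by 3 hours 42 minutes

Flight 1 in UTC: 06:31 − 5:45 = 00:46 on Nov 28.
+8 hours 50 minutes → arrive 09:36 UTC on Nov 28.
Flight 2 in UTC: 18:56 + 6:00 = 00:56 on Nov 28.
+12 hours and 22 minutes → arrive 13:18 UTC on Nov 28.
Flight 1 lands earlier by 3 hours 42 minutes.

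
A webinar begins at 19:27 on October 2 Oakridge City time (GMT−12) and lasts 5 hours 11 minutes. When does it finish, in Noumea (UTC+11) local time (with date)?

23:38 on Oct 3

Noumea is 23:00 ahead of Oakridge City.
After 5 hours and 11 minutes it is 00:38 (Oct 3) in Oakridge City.
Shift by the zone difference: 00:38 + 23:00 = 23:38 on Oct 3 in Noumea.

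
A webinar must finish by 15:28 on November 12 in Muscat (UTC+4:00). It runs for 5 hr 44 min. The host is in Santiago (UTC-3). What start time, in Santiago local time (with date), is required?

02:44 on November 12

Target end time in UTC: 15:28 − 4:00 = 11:28 on Nov 12.
Subtract 5 hours and 44 minutes → start 05:44 UTC on Nov 12.
Santiago is UTC−3:00: 05:44 − 3:00 = 02:44 on Nov 12.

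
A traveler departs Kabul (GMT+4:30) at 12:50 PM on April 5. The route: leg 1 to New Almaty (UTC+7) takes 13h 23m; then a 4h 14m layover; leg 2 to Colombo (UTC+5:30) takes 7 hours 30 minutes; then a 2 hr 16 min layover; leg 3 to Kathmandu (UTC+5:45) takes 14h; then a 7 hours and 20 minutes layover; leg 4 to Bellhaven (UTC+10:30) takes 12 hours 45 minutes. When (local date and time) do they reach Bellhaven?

8:18 AM on April 8

Convert departure to UTC: 12:50 PM − 4:30 = 8:20 AM UTC on Apr 5.
Add 13 hours and 23 minutes leg 1 → 9:43 PM UTC.
Add 4 hours 14 minutes layover in New Almaty → 1:57 AM UTC (Apr 6).
Add 7 hours and 30 minutes leg 2 → 9:27 AM UTC.
Add 2 hours 16 minutes layover in Colombo → 11:43 AM UTC.
Add 14 hours leg 3 → 1:43 AM UTC (Apr 7).
Add 7 hours 20 minutes layover in Kathmandu → 9:03 AM UTC.
Add 12 hours 45 minutes leg 4 → 9:48 PM UTC.
Bellhaven is UTC+10:30, so local arrival = 9:48 PM + 10:30 = 8:18 AM on Apr 8.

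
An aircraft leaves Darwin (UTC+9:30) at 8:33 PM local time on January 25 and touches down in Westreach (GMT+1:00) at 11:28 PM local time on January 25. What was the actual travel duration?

11 hours 25 minutes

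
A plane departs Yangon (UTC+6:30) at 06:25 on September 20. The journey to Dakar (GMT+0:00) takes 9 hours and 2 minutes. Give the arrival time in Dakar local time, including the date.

08:57 on September 20

Convert departure to UTC: 06:25 − 6:30 = 23:55 UTC on Sep 19.
Add 9 hours and 2 minutes travel time → 08:57 UTC (Sep 20).
Dakar is UTC+0, so local arrival is the same: 08:57 on Sep 20.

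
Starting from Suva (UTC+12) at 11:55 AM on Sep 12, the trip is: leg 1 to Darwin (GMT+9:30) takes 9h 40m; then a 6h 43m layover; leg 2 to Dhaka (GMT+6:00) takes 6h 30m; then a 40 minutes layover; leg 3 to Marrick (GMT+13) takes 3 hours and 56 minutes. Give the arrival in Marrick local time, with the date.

4:24 PM on Sep 13

Convert departure to UTC: 11:55 AM − 12:00 = 11:55 PM UTC on Sep 11.
Add 9 hours and 40 minutes leg 1 → 9:35 AM UTC (Sep 12).
Add 6 hours 43 minutes layover in Darwin → 4:18 PM UTC.
Add 6 hours and 30 minutes leg 2 → 10:48 PM UTC.
Add 40 minutes layover in Dhaka → 11:28 PM UTC.
Add 3 hours and 56 minutes leg 3 → 3:24 AM UTC (Sep 13).
Marrick is UTC+13:00, so local arrival = 3:24 AM + 13:00 = 4:24 PM on Sep 13.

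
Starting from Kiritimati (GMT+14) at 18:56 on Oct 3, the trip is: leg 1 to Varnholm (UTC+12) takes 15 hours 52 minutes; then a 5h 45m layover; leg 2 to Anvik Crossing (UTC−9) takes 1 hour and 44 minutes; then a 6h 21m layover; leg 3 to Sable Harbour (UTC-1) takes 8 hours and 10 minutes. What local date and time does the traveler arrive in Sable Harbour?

17:48 on October 4

Convert departure to UTC: 18:56 − 14:00 = 04:56 UTC on Oct 3.
Add 15 hours and 52 minutes leg 1 → 20:48 UTC.
Add 5 hours and 45 minutes layover in Varnholm → 02:33 UTC (Oct 4).
Add 1 hour and 44 minutes leg 2 → 04:17 UTC.
Add 6 hours and 21 minutes layover in Anvik Crossing → 10:38 UTC.
Add 8 hours and 10 minutes leg 3 → 18:48 UTC.
Sable Harbour is UTC−1:00, so local arrival = 18:48 − 1:00 = 17:48 on Oct 4.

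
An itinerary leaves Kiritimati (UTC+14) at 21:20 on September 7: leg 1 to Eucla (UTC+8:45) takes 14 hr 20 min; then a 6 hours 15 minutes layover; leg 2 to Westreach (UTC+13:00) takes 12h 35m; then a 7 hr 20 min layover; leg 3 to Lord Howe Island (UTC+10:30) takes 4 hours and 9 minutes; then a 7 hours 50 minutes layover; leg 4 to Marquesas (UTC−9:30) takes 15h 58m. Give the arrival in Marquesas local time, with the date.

18:17 on September 9

Convert departure to UTC: 21:20 − 14:00 = 07:20 UTC on Sep 7.
Add 14 hours 20 minutes leg 1 → 21:40 UTC.
Add 6 hours and 15 minutes layover in Eucla → 03:55 UTC (Sep 8).
Add 12 hours and 35 minutes leg 2 → 16:30 UTC.
Add 7 hours 20 minutes layover in Westreach → 23:50 UTC.
Add 4 hours 9 minutes leg 3 → 03:59 UTC (Sep 9).
Add 7 hours 50 minutes layover in Lord Howe Island → 11:49 UTC.
Add 15 hours and 58 minutes leg 4 → 03:47 UTC (Sep 10).
Marquesas is UTC−9:30, so local arrival = 03:47 − 9:30 = 18:17 on Sep 9.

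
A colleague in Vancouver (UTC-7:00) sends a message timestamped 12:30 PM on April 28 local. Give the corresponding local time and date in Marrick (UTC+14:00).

In UTC: 12:30 PM + 7:00 = 7:30 PM on Apr 28.
Marrick is UTC+14:00: 7:30 PM + 14:00 = 9:30 AM on Apr 29.

9:30 AM on April 29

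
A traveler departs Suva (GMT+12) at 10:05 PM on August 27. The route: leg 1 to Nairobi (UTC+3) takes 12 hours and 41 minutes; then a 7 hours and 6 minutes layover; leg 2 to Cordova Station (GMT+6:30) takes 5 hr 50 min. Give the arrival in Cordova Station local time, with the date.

6:12 PM on August 28

Convert departure to UTC: 10:05 PM − 12:00 = 10:05 AM UTC on Aug 27.
Add 12 hours 41 minutes leg 1 → 10:46 PM UTC.
Add 7 hours and 6 minutes layover in Nairobi → 5:52 AM UTC (Aug 28).
Add 5 hours 50 minutes leg 2 → 11:42 AM UTC.
Cordova Station is UTC+6:30, so local arrival = 11:42 AM + 6:30 = 6:12 PM on Aug 28.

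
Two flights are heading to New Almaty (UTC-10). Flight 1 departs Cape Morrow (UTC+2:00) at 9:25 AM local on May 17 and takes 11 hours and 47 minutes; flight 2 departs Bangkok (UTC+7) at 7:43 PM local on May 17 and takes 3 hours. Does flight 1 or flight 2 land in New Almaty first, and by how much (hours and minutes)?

Flight 1 in UTC: 9:25 AM − 2:00 = 7:25 AM on May 17.
+11 hours and 47 minutes → arrive 7:12 PM UTC on May 17.
Flight 2 in UTC: 7:43 PM − 7:00 = 12:43 PM on May 17.
+3 hours → arrive 3:43 PM UTC on May 17.
Flight 2 lands earlier by 3 hours 29 minutes.

the second, by 3 hours 29 minutes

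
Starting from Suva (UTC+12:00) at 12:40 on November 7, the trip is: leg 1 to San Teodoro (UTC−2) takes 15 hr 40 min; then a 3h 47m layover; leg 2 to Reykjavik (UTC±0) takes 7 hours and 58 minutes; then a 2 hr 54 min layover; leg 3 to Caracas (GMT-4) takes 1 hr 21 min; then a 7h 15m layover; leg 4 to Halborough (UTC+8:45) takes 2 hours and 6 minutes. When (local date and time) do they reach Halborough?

Convert departure to UTC: 12:40 − 12:00 = 00:40 UTC on Nov 7.
Add 15 hours and 40 minutes leg 1 → 16:20 UTC.
Add 3 hours 47 minutes layover in San Teodoro → 20:07 UTC.
Add 7 hours and 58 minutes leg 2 → 04:05 UTC (Nov 8).
Add 2 hours 54 minutes layover in Reykjavik → 06:59 UTC.
Add 1 hour 21 minutes leg 3 → 08:20 UTC.
Add 7 hours 15 minutes layover in Caracas → 15:35 UTC.
Add 2 hours and 6 minutes leg 4 → 17:41 UTC.
Halborough is UTC+8:45, so local arrival = 17:41 + 8:45 = 02:26 on Nov 9.

02:26 on November 9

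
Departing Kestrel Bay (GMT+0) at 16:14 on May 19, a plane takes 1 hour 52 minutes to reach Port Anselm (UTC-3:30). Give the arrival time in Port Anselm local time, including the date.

14:36 on May 19

Kestrel Bay is at UTC+0, so departure is already 16:14 UTC on May 19.
Add 1 hour 52 minutes travel time → 18:06 UTC.
Port Anselm is UTC−3:30, so local arrival = 18:06 − 3:30 = 14:36 on May 19.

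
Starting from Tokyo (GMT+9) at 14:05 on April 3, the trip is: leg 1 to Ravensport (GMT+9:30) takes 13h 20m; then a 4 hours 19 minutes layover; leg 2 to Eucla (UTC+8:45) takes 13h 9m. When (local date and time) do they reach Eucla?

Convert departure to UTC: 14:05 − 9:00 = 05:05 UTC on Apr 3.
Add 13 hours 20 minutes leg 1 → 18:25 UTC.
Add 4 hours and 19 minutes layover in Ravensport → 22:44 UTC.
Add 13 hours and 9 minutes leg 2 → 11:53 UTC (Apr 4).
Eucla is UTC+8:45, so local arrival = 11:53 + 8:45 = 20:38 on Apr 4.

20:38 on April 4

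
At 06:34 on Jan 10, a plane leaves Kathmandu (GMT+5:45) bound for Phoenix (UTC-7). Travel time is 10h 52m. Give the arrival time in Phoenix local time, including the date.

Convert departure to UTC: 06:34 − 5:45 = 00:49 UTC on Jan 10.
Add 10 hours 52 minutes travel time → 11:41 UTC.
Phoenix is UTC−7:00, so local arrival = 11:41 − 7:00 = 04:41 on Jan 10.

04:41 on January 10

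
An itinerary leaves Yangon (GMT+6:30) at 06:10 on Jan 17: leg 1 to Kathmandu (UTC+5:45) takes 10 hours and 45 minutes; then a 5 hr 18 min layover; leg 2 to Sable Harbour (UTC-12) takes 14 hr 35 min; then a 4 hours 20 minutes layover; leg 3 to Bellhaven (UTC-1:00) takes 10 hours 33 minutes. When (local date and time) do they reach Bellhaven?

Convert departure to UTC: 06:10 − 6:30 = 23:40 UTC on Jan 16.
Add 10 hours 45 minutes leg 1 → 10:25 UTC (Jan 17).
Add 5 hours and 18 minutes layover in Kathmandu → 15:43 UTC.
Add 14 hours 35 minutes leg 2 → 06:18 UTC (Jan 18).
Add 4 hours and 20 minutes layover in Sable Harbour → 10:38 UTC.
Add 10 hours 33 minutes leg 3 → 21:11 UTC.
Bellhaven is UTC−1:00, so local arrival = 21:11 − 1:00 = 20:11 on Jan 18.

20:11 on Jan 18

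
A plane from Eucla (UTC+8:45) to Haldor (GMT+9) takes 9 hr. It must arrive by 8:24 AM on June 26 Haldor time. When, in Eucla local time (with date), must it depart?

11:09 PM on June 25

Target arrival in UTC: 8:24 AM − 9:00 = 11:24 PM on Jun 25.
Subtract 9 hours → departure 2:24 PM UTC on Jun 25.
Eucla is UTC+8:45: 2:24 PM + 8:45 = 11:09 PM on Jun 25.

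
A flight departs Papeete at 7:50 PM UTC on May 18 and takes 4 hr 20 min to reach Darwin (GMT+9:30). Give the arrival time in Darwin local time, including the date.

9:40 AM on May 19

Departure is given in UTC: 7:50 PM on May 18.
Add 4 hours and 20 minutes → 12:10 AM UTC (May 19).
Darwin is UTC+9:30: 12:10 AM + 9:30 = 9:40 AM on May 19.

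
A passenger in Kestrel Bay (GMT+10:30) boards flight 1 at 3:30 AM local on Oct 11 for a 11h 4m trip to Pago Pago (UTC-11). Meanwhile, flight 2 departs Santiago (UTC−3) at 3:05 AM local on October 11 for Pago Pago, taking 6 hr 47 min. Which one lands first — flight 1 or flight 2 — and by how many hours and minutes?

the first, by 8 hours 48 minutes

Flight 1 in UTC: 3:30 AM − 10:30 = 5:00 PM on Oct 10.
+11 hours and 4 minutes → arrive 4:04 AM UTC on Oct 11.
Flight 2 in UTC: 3:05 AM + 3:00 = 6:05 AM on Oct 11.
+6 hours 47 minutes → arrive 12:52 PM UTC on Oct 11.
Flight 1 lands earlier by 8 hours 48 minutes.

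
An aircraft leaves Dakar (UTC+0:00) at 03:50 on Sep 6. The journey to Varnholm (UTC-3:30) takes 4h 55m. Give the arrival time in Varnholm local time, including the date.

05:15 on September 6

Dakar is at UTC+0, so departure is already 03:50 UTC on Sep 6.
Add 4 hours and 55 minutes travel time → 08:45 UTC.
Varnholm is UTC−3:30, so local arrival = 08:45 − 3:30 = 05:15 on Sep 6.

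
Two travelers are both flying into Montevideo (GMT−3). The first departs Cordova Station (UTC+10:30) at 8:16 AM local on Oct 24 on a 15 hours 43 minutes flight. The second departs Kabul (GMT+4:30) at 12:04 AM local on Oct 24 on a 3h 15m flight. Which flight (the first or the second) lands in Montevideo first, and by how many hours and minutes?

the second, by 14 hours 40 minutes

Flight 1 in UTC: 8:16 AM − 10:30 = 9:46 PM on Oct 23.
+15 hours and 43 minutes → arrive 1:29 PM UTC on Oct 24.
Flight 2 in UTC: 12:04 AM − 4:30 = 7:34 PM on Oct 23.
+3 hours 15 minutes → arrive 10:49 PM UTC on Oct 23.
Flight 2 lands earlier by 14 hours 40 minutes.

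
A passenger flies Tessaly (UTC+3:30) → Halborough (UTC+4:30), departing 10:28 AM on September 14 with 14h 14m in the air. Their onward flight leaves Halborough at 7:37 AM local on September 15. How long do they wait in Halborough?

5 hours 55 minutes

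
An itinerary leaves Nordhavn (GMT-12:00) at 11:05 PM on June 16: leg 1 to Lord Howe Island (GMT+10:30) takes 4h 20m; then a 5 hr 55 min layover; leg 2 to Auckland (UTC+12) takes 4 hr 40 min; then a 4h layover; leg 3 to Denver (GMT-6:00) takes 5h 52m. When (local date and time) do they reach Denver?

5:52 AM on June 18

Convert departure to UTC: 11:05 PM + 12:00 = 11:05 AM UTC on Jun 17.
Add 4 hours 20 minutes leg 1 → 3:25 PM UTC.
Add 5 hours and 55 minutes layover in Lord Howe Island → 9:20 PM UTC.
Add 4 hours and 40 minutes leg 2 → 2:00 AM UTC (Jun 18).
Add 4 hours layover in Auckland → 6:00 AM UTC.
Add 5 hours 52 minutes leg 3 → 11:52 AM UTC.
Denver is UTC−6:00, so local arrival = 11:52 AM − 6:00 = 5:52 AM on Jun 18.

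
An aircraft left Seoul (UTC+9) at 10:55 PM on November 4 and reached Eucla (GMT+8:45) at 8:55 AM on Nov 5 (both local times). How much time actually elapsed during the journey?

10 hours 15 minutes

Departure in UTC: 10:55 PM − 9:00 = 1:55 PM on Nov 4.
Arrival in UTC: 8:55 AM − 8:45 = 12:10 AM on Nov 5.
Elapsed = 12:10 AM − 1:55 PM (+1 day) = 10 hours 15 minutes.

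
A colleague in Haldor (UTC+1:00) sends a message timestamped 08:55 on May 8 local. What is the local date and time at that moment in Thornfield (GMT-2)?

Thornfield is 3:00 behind Haldor.
Shift by the zone difference: 08:55 − 3:00 = 05:55 on May 8 in Thornfield.

05:55 on May 8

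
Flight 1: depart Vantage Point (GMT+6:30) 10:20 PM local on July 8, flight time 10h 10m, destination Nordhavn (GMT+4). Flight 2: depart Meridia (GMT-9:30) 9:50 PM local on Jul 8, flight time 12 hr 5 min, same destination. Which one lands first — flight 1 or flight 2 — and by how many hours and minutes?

the first, by 17 hours 25 minutes

Flight 1 in UTC: 10:20 PM − 6:30 = 3:50 PM on Jul 8.
+10 hours 10 minutes → arrive 2:00 AM UTC on Jul 9.
Flight 2 in UTC: 9:50 PM + 9:30 = 7:20 AM on Jul 9.
+12 hours and 5 minutes → arrive 7:25 PM UTC on Jul 9.
Flight 1 lands earlier by 17 hours 25 minutes.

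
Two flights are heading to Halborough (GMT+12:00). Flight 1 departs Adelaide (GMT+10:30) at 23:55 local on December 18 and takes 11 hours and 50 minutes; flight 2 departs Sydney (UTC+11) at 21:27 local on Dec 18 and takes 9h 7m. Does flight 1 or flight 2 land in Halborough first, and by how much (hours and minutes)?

the second, by 5 hours 41 minutes

Flight 1 in UTC: 23:55 − 10:30 = 13:25 on Dec 18.
+11 hours 50 minutes → arrive 01:15 UTC on Dec 19.
Flight 2 in UTC: 21:27 − 11:00 = 10:27 on Dec 18.
+9 hours and 7 minutes → arrive 19:34 UTC on Dec 18.
Flight 2 lands earlier by 5 hours 41 minutes.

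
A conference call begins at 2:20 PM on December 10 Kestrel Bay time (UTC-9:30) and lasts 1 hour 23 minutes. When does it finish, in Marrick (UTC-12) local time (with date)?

1:13 PM on Dec 10

Convert start to UTC: 2:20 PM + 9:30 = 11:50 PM UTC on Dec 10.
Add 1 hour 23 minutes duration → 1:13 AM UTC (Dec 11).
Marrick is UTC−12:00, so local end time = 1:13 AM − 12:00 = 1:13 PM on Dec 10.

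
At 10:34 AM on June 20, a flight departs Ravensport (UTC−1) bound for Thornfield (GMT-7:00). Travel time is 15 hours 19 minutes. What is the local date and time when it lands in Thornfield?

7:53 PM on June 20

Thornfield is 6:00 behind Ravensport.
After 15 hours 19 minutes it is 1:53 AM (Jun 21) in Ravensport.
Shift by the zone difference: 1:53 AM − 6:00 = 7:53 PM on Jun 20 in Thornfield.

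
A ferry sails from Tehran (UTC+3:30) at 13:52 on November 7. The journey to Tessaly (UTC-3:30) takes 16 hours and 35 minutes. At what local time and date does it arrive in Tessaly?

23:27 on Nov 7

Convert departure to UTC: 13:52 − 3:30 = 10:22 UTC on Nov 7.
Add 16 hours and 35 minutes travel time → 02:57 UTC (Nov 8).
Tessaly is UTC−3:30, so local arrival = 02:57 − 3:30 = 23:27 on Nov 7.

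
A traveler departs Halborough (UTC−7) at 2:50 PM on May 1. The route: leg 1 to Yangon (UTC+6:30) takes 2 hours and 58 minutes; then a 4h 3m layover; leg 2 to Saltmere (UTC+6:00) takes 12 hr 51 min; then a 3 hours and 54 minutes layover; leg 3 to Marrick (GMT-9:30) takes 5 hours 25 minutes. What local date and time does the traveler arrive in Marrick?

Convert departure to UTC: 2:50 PM + 7:00 = 9:50 PM UTC on May 1.
Add 2 hours 58 minutes leg 1 → 12:48 AM UTC (May 2).
Add 4 hours and 3 minutes layover in Yangon → 4:51 AM UTC.
Add 12 hours and 51 minutes leg 2 → 5:42 PM UTC.
Add 3 hours 54 minutes layover in Saltmere → 9:36 PM UTC.
Add 5 hours 25 minutes leg 3 → 3:01 AM UTC (May 3).
Marrick is UTC−9:30, so local arrival = 3:01 AM − 9:30 = 5:31 PM on May 2.

5:31 PM on May 2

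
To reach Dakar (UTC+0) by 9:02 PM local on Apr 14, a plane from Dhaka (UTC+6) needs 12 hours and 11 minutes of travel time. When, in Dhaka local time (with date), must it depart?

Target arrival is already UTC: 9:02 PM on Apr 14.
Subtract 12 hours 11 minutes → departure 8:51 AM UTC on Apr 14.
Dhaka is UTC+6:00: 8:51 AM + 6:00 = 2:51 PM on Apr 14.

2:51 PM on April 14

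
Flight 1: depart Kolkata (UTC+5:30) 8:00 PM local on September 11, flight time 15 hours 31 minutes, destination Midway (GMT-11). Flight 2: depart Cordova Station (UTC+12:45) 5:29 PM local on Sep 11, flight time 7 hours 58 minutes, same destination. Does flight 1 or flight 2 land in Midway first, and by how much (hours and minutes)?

Flight 1 in UTC: 8:00 PM − 5:30 = 2:30 PM on Sep 11.
+15 hours 31 minutes → arrive 6:01 AM UTC on Sep 12.
Flight 2 in UTC: 5:29 PM − 12:45 = 4:44 AM on Sep 11.
+7 hours 58 minutes → arrive 12:42 PM UTC on Sep 11.
Flight 2 lands earlier by 17 hours 19 minutes.

the second, by 17 hours 19 minutes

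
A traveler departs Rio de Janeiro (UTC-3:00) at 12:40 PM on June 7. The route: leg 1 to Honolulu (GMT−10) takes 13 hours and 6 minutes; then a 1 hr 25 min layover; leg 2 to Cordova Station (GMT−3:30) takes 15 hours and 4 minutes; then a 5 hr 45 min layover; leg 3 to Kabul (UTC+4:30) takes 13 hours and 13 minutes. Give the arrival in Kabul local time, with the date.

Convert departure to UTC: 12:40 PM + 3:00 = 3:40 PM UTC on Jun 7.
Add 13 hours and 6 minutes leg 1 → 4:46 AM UTC (Jun 8).
Add 1 hour 25 minutes layover in Honolulu → 6:11 AM UTC.
Add 15 hours and 4 minutes leg 2 → 9:15 PM UTC.
Add 5 hours 45 minutes layover in Cordova Station → 3:00 AM UTC (Jun 9).
Add 13 hours and 13 minutes leg 3 → 4:13 PM UTC.
Kabul is UTC+4:30, so local arrival = 4:13 PM + 4:30 = 8:43 PM on Jun 9.

8:43 PM on June 9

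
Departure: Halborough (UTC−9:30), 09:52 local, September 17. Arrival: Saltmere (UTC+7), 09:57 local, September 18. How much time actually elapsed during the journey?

Departure in UTC: 09:52 + 9:30 = 19:22 on Sep 17.
Arrival in UTC: 09:57 − 7:00 = 02:57 on Sep 18.
Elapsed = 02:57 − 19:22 (+1 day) = 7 hours 35 minutes.

7 hours 35 minutes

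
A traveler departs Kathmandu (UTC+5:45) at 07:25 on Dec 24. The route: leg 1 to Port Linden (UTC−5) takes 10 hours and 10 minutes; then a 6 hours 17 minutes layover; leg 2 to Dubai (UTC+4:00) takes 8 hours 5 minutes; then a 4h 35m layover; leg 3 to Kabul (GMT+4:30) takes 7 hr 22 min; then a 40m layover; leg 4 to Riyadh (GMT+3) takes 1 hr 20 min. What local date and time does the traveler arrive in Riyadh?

Convert departure to UTC: 07:25 − 5:45 = 01:40 UTC on Dec 24.
Add 10 hours 10 minutes leg 1 → 11:50 UTC.
Add 6 hours and 17 minutes layover in Port Linden → 18:07 UTC.
Add 8 hours 5 minutes leg 2 → 02:12 UTC (Dec 25).
Add 4 hours and 35 minutes layover in Dubai → 06:47 UTC.
Add 7 hours and 22 minutes leg 3 → 14:09 UTC.
Add 40 minutes layover in Kabul → 14:49 UTC.
Add 1 hour 20 minutes leg 4 → 16:09 UTC.
Riyadh is UTC+3:00, so local arrival = 16:09 + 3:00 = 19:09 on Dec 25.

19:09 on December 25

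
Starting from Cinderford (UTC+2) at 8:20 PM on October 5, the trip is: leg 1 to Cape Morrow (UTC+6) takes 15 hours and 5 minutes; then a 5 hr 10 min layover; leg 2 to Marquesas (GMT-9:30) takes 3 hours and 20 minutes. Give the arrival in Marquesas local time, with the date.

Convert departure to UTC: 8:20 PM − 2:00 = 6:20 PM UTC on Oct 5.
Add 15 hours and 5 minutes leg 1 → 9:25 AM UTC (Oct 6).
Add 5 hours and 10 minutes layover in Cape Morrow → 2:35 PM UTC.
Add 3 hours 20 minutes leg 2 → 5:55 PM UTC.
Marquesas is UTC−9:30, so local arrival = 5:55 PM − 9:30 = 8:25 AM on Oct 6.

8:25 AM on Oct 6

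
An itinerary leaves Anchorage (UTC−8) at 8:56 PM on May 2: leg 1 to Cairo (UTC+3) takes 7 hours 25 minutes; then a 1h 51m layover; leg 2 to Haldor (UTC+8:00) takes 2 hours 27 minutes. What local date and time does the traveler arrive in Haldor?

Convert departure to UTC: 8:56 PM + 8:00 = 4:56 AM UTC on May 3.
Add 7 hours 25 minutes leg 1 → 12:21 PM UTC.
Add 1 hour 51 minutes layover in Cairo → 2:12 PM UTC.
Add 2 hours 27 minutes leg 2 → 4:39 PM UTC.
Haldor is UTC+8:00, so local arrival = 4:39 PM + 8:00 = 12:39 AM on May 4.

12:39 AM on May 4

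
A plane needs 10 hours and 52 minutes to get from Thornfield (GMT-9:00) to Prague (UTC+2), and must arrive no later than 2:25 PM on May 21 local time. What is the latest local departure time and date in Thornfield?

Target arrival in UTC: 2:25 PM − 2:00 = 12:25 PM on May 21.
Subtract 10 hours and 52 minutes → departure 1:33 AM UTC on May 21.
Thornfield is UTC−9:00: 1:33 AM − 9:00 = 4:33 PM on May 20.

4:33 PM on May 20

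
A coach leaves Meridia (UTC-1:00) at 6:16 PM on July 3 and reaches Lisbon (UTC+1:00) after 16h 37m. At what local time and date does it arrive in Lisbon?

Convert departure to UTC: 6:16 PM + 1:00 = 7:16 PM UTC on Jul 3.
Add 16 hours 37 minutes travel time → 11:53 AM UTC (Jul 4).
Lisbon is UTC+1:00, so local arrival = 11:53 AM + 1:00 = 12:53 PM on Jul 4.

12:53 PM on July 4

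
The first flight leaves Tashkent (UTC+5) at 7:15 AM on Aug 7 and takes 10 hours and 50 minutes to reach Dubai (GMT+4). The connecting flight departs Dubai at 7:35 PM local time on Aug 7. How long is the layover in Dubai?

2 hours 30 minutes

Convert departure to UTC: 7:15 AM − 5:00 = 2:15 AM UTC on Aug 7.
Add 10 hours and 50 minutes flight time → 1:05 PM UTC.
Dubai is UTC+4:00, so local arrival = 1:05 PM + 4:00 = 5:05 PM on Aug 7.
Layover = 7:35 PM − 5:05 PM = 2 hours 30 minutes.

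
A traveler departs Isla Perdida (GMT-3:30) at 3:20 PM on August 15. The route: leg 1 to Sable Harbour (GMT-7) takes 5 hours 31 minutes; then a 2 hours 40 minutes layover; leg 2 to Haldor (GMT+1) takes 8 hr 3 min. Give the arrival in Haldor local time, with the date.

Convert departure to UTC: 3:20 PM + 3:30 = 6:50 PM UTC on Aug 15.
Add 5 hours 31 minutes leg 1 → 12:21 AM UTC (Aug 16).
Add 2 hours and 40 minutes layover in Sable Harbour → 3:01 AM UTC.
Add 8 hours and 3 minutes leg 2 → 11:04 AM UTC.
Haldor is UTC+1:00, so local arrival = 11:04 AM + 1:00 = 12:04 PM on Aug 16.

12:04 PM on August 16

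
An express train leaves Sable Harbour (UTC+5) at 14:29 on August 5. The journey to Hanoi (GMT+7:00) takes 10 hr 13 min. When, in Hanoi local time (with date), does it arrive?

Convert departure to UTC: 14:29 − 5:00 = 09:29 UTC on Aug 5.
Add 10 hours and 13 minutes travel time → 19:42 UTC.
Hanoi is UTC+7:00, so local arrival = 19:42 + 7:00 = 02:42 on Aug 6.

02:42 on August 6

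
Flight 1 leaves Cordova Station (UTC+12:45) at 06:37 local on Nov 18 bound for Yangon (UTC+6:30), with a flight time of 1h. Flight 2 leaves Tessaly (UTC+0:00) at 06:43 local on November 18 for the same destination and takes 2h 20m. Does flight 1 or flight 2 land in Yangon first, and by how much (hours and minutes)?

the first, by 14 hours 11 minutes

Flight 1 in UTC: 06:37 − 12:45 = 17:52 on Nov 17.
+1 hour → arrive 18:52 UTC on Nov 17.
Flight 2 departs at 06:43 UTC (Nov 18).
+2 hours and 20 minutes → arrive 09:03 UTC on Nov 18.
Flight 1 lands earlier by 14 hours 11 minutes.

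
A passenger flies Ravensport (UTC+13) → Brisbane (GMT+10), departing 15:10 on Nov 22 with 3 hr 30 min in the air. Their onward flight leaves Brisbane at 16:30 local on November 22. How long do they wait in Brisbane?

50 minutes

Convert departure to UTC: 15:10 − 13:00 = 02:10 UTC on Nov 22.
Add 3 hours and 30 minutes flight time → 05:40 UTC.
Brisbane is UTC+10:00, so local arrival = 05:40 + 10:00 = 15:40 on Nov 22.
Layover = 16:30 − 15:40 = 50 minutes.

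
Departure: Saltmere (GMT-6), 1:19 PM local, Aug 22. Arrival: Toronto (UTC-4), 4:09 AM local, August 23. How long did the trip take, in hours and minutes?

12 hours 50 minutes

Toronto is 2:00 ahead of Saltmere.
Clock-face elapsed time (ignoring zones) is 14 hours 50 minutes.
Actual elapsed = 14 hours 50 minutes − 2:00 = 12 hours 50 minutes.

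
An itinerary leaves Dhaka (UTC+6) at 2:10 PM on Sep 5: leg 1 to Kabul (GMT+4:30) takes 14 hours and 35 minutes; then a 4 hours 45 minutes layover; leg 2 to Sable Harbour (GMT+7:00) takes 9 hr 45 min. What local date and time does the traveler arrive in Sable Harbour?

Convert departure to UTC: 2:10 PM − 6:00 = 8:10 AM UTC on Sep 5.
Add 14 hours 35 minutes leg 1 → 10:45 PM UTC.
Add 4 hours and 45 minutes layover in Kabul → 3:30 AM UTC (Sep 6).
Add 9 hours 45 minutes leg 2 → 1:15 PM UTC.
Sable Harbour is UTC+7:00, so local arrival = 1:15 PM + 7:00 = 8:15 PM on Sep 6.

8:15 PM on Sep 6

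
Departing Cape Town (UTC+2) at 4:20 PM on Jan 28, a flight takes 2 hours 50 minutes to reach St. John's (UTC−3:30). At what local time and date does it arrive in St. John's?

Convert departure to UTC: 4:20 PM − 2:00 = 2:20 PM UTC on Jan 28.
Add 2 hours 50 minutes travel time → 5:10 PM UTC.
St. John's is UTC−3:30, so local arrival = 5:10 PM − 3:30 = 1:40 PM on Jan 28.

1:40 PM on January 28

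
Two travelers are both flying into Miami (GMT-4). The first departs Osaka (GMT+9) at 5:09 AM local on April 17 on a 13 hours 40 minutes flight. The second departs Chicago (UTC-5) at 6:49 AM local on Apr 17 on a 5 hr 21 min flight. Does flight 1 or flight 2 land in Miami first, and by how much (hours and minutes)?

Flight 1 in UTC: 5:09 AM − 9:00 = 8:09 PM on Apr 16.
+13 hours and 40 minutes → arrive 9:49 AM UTC on Apr 17.
Flight 2 in UTC: 6:49 AM + 5:00 = 11:49 AM on Apr 17.
+5 hours and 21 minutes → arrive 5:10 PM UTC on Apr 17.
Flight 1 lands earlier by 7 hours 21 minutes.

the first, by 7 hours 21 minutes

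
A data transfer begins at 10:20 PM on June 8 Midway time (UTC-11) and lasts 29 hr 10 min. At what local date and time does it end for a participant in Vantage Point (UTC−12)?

2:30 AM on Jun 10

Convert start to UTC: 10:20 PM + 11:00 = 9:20 AM UTC on Jun 9.
Add 29 hours 10 minutes duration → 2:30 PM UTC (Jun 10).
Vantage Point is UTC−12:00, so local end time = 2:30 PM − 12:00 = 2:30 AM on Jun 10.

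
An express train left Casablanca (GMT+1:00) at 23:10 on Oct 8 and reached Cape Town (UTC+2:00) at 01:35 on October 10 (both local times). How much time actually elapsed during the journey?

25 hours 25 minutes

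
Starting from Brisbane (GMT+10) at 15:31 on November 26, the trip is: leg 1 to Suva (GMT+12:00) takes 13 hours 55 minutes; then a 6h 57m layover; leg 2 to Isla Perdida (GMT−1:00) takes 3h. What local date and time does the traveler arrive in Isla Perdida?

Convert departure to UTC: 15:31 − 10:00 = 05:31 UTC on Nov 26.
Add 13 hours and 55 minutes leg 1 → 19:26 UTC.
Add 6 hours and 57 minutes layover in Suva → 02:23 UTC (Nov 27).
Add 3 hours leg 2 → 05:23 UTC.
Isla Perdida is UTC−1:00, so local arrival = 05:23 − 1:00 = 04:23 on Nov 27.

04:23 on November 27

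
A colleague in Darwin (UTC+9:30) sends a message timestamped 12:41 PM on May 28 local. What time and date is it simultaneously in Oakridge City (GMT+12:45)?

3:56 PM on May 28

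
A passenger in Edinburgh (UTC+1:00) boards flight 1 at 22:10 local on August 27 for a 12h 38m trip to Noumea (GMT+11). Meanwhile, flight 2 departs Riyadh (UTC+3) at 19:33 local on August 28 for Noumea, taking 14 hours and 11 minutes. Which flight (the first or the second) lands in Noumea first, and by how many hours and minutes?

the first, by 20 hours 56 minutes

Flight 1 in UTC: 22:10 − 1:00 = 21:10 on Aug 27.
+12 hours 38 minutes → arrive 09:48 UTC on Aug 28.
Flight 2 in UTC: 19:33 − 3:00 = 16:33 on Aug 28.
+14 hours 11 minutes → arrive 06:44 UTC on Aug 29.
Flight 1 lands earlier by 20 hours 56 minutes.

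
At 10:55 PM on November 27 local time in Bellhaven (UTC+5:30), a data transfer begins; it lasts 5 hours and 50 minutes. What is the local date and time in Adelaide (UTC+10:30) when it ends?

Convert start to UTC: 10:55 PM − 5:30 = 5:25 PM UTC on Nov 27.
Add 5 hours 50 minutes duration → 11:15 PM UTC.
Adelaide is UTC+10:30, so local end time = 11:15 PM + 10:30 = 9:45 AM on Nov 28.

9:45 AM on November 28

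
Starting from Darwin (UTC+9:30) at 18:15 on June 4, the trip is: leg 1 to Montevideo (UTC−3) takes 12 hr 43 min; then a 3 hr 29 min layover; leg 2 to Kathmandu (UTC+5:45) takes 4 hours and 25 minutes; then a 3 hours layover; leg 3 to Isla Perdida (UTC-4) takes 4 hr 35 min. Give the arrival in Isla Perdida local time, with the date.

08:57 on Jun 5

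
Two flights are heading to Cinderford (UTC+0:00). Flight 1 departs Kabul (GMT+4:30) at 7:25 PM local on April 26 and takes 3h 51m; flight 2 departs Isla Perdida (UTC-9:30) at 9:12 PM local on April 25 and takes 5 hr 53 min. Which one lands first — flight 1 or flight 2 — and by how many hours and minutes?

the second, by 6 hours 11 minutes

Flight 1 in UTC: 7:25 PM − 4:30 = 2:55 PM on Apr 26.
+3 hours and 51 minutes → arrive 6:46 PM UTC on Apr 26.
Flight 2 in UTC: 9:12 PM + 9:30 = 6:42 AM on Apr 26.
+5 hours and 53 minutes → arrive 12:35 PM UTC on Apr 26.
Flight 2 lands earlier by 6 hours 11 minutes.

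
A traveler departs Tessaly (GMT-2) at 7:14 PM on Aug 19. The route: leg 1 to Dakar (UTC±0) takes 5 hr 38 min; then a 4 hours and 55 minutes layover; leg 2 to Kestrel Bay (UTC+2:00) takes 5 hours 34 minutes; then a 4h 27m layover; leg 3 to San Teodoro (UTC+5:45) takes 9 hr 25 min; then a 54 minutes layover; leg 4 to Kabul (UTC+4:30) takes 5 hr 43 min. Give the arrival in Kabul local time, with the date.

Convert departure to UTC: 7:14 PM + 2:00 = 9:14 PM UTC on Aug 19.
Add 5 hours and 38 minutes leg 1 → 2:52 AM UTC (Aug 20).
Add 4 hours 55 minutes layover in Dakar → 7:47 AM UTC.
Add 5 hours 34 minutes leg 2 → 1:21 PM UTC.
Add 4 hours and 27 minutes layover in Kestrel Bay → 5:48 PM UTC.
Add 9 hours 25 minutes leg 3 → 3:13 AM UTC (Aug 21).
Add 54 minutes layover in San Teodoro → 4:07 AM UTC.
Add 5 hours 43 minutes leg 4 → 9:50 AM UTC.
Kabul is UTC+4:30, so local arrival = 9:50 AM + 4:30 = 2:20 PM on Aug 21.

2:20 PM on Aug 21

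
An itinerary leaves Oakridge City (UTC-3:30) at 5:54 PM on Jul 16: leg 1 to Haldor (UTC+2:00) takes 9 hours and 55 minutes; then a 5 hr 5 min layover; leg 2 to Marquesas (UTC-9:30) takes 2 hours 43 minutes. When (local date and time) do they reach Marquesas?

Convert departure to UTC: 5:54 PM + 3:30 = 9:24 PM UTC on Jul 16.
Add 9 hours and 55 minutes leg 1 → 7:19 AM UTC (Jul 17).
Add 5 hours 5 minutes layover in Haldor → 12:24 PM UTC.
Add 2 hours 43 minutes leg 2 → 3:07 PM UTC.
Marquesas is UTC−9:30, so local arrival = 3:07 PM − 9:30 = 5:37 AM on Jul 17.

5:37 AM on July 17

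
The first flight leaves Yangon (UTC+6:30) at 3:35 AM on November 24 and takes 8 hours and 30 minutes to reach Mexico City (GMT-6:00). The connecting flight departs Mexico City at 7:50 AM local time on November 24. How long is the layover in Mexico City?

Convert departure to UTC: 3:35 AM − 6:30 = 9:05 PM UTC on Nov 23.
Add 8 hours 30 minutes flight time → 5:35 AM UTC (Nov 24).
Mexico City is UTC−6:00, so local arrival = 5:35 AM − 6:00 = 11:35 PM on Nov 23.
Layover = 7:50 AM − 11:35 PM (+1 day) = 8 hours 15 minutes.

8 hours 15 minutes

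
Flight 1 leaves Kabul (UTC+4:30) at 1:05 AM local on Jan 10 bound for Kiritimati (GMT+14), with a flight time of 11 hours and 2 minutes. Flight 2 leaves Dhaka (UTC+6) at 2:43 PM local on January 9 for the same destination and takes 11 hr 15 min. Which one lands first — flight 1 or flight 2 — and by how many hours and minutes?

the second, by 11 hours 39 minutes

Flight 1 in UTC: 1:05 AM − 4:30 = 8:35 PM on Jan 9.
+11 hours and 2 minutes → arrive 7:37 AM UTC on Jan 10.
Flight 2 in UTC: 2:43 PM − 6:00 = 8:43 AM on Jan 9.
+11 hours 15 minutes → arrive 7:58 PM UTC on Jan 9.
Flight 2 lands earlier by 11 hours 39 minutes.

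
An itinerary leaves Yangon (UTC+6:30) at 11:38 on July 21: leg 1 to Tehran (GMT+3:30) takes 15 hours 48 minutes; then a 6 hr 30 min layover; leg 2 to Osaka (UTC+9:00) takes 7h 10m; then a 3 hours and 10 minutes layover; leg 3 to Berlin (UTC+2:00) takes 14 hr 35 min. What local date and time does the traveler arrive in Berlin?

Convert departure to UTC: 11:38 − 6:30 = 05:08 UTC on Jul 21.
Add 15 hours and 48 minutes leg 1 → 20:56 UTC.
Add 6 hours 30 minutes layover in Tehran → 03:26 UTC (Jul 22).
Add 7 hours and 10 minutes leg 2 → 10:36 UTC.
Add 3 hours 10 minutes layover in Osaka → 13:46 UTC.
Add 14 hours 35 minutes leg 3 → 04:21 UTC (Jul 23).
Berlin is UTC+2:00, so local arrival = 04:21 + 2:00 = 06:21 on Jul 23.

06:21 on July 23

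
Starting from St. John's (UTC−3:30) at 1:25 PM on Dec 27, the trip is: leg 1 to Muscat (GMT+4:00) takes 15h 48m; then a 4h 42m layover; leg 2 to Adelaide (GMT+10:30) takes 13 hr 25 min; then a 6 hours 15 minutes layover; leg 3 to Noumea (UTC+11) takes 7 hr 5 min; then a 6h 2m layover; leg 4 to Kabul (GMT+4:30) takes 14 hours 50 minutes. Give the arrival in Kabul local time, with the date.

5:32 PM on December 30

Convert departure to UTC: 1:25 PM + 3:30 = 4:55 PM UTC on Dec 27.
Add 15 hours and 48 minutes leg 1 → 8:43 AM UTC (Dec 28).
Add 4 hours 42 minutes layover in Muscat → 1:25 PM UTC.
Add 13 hours and 25 minutes leg 2 → 2:50 AM UTC (Dec 29).
Add 6 hours and 15 minutes layover in Adelaide → 9:05 AM UTC.
Add 7 hours and 5 minutes leg 3 → 4:10 PM UTC.
Add 6 hours and 2 minutes layover in Noumea → 10:12 PM UTC.
Add 14 hours and 50 minutes leg 4 → 1:02 PM UTC (Dec 30).
Kabul is UTC+4:30, so local arrival = 1:02 PM + 4:30 = 5:32 PM on Dec 30.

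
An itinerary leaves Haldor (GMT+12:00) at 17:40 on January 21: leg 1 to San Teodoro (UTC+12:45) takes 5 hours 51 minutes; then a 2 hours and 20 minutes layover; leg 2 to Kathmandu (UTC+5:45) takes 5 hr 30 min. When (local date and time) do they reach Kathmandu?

Convert departure to UTC: 17:40 − 12:00 = 05:40 UTC on Jan 21.
Add 5 hours and 51 minutes leg 1 → 11:31 UTC.
Add 2 hours and 20 minutes layover in San Teodoro → 13:51 UTC.
Add 5 hours and 30 minutes leg 2 → 19:21 UTC.
Kathmandu is UTC+5:45, so local arrival = 19:21 + 5:45 = 01:06 on Jan 22.

01:06 on Jan 22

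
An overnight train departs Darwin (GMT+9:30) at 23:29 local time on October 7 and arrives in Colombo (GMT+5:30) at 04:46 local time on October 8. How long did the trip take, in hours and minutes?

9 hours 17 minutes

Departure in UTC: 23:29 − 9:30 = 13:59 on Oct 7.
Arrival in UTC: 04:46 − 5:30 = 23:16 on Oct 7.
Elapsed = 23:16 − 13:59 = 9 hours 17 minutes.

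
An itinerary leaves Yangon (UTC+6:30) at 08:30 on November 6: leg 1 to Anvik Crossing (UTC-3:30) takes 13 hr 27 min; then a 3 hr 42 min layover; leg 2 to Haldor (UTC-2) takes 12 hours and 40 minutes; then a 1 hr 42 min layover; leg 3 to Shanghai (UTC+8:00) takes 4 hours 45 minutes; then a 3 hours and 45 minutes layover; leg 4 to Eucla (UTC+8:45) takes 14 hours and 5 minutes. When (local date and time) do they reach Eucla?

Convert departure to UTC: 08:30 − 6:30 = 02:00 UTC on Nov 6.
Add 13 hours and 27 minutes leg 1 → 15:27 UTC.
Add 3 hours and 42 minutes layover in Anvik Crossing → 19:09 UTC.
Add 12 hours and 40 minutes leg 2 → 07:49 UTC (Nov 7).
Add 1 hour and 42 minutes layover in Haldor → 09:31 UTC.
Add 4 hours and 45 minutes leg 3 → 14:16 UTC.
Add 3 hours and 45 minutes layover in Shanghai → 18:01 UTC.
Add 14 hours and 5 minutes leg 4 → 08:06 UTC (Nov 8).
Eucla is UTC+8:45, so local arrival = 08:06 + 8:45 = 16:51 on Nov 8.

16:51 on November 8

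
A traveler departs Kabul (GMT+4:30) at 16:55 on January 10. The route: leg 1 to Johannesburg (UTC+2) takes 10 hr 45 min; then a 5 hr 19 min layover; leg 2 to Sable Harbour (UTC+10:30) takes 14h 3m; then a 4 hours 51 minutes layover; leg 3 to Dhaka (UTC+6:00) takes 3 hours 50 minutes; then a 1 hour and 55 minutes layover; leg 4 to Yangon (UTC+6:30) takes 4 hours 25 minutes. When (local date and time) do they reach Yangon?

16:03 on January 12

Convert departure to UTC: 16:55 − 4:30 = 12:25 UTC on Jan 10.
Add 10 hours and 45 minutes leg 1 → 23:10 UTC.
Add 5 hours and 19 minutes layover in Johannesburg → 04:29 UTC (Jan 11).
Add 14 hours and 3 minutes leg 2 → 18:32 UTC.
Add 4 hours 51 minutes layover in Sable Harbour → 23:23 UTC.
Add 3 hours 50 minutes leg 3 → 03:13 UTC (Jan 12).
Add 1 hour and 55 minutes layover in Dhaka → 05:08 UTC.
Add 4 hours and 25 minutes leg 4 → 09:33 UTC.
Yangon is UTC+6:30, so local arrival = 09:33 + 6:30 = 16:03 on Jan 12.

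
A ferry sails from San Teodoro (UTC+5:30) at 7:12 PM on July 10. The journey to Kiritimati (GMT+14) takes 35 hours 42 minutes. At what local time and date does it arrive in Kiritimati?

Convert departure to UTC: 7:12 PM − 5:30 = 1:42 PM UTC on Jul 10.
Add 35 hours and 42 minutes travel time → 1:24 AM UTC (Jul 12).
Kiritimati is UTC+14:00, so local arrival = 1:24 AM + 14:00 = 3:24 PM on Jul 12.

3:24 PM on Jul 12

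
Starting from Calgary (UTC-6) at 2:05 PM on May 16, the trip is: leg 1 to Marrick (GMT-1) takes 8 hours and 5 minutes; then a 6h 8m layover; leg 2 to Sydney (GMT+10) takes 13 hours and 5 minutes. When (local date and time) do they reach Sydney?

9:23 AM on May 18

Convert departure to UTC: 2:05 PM + 6:00 = 8:05 PM UTC on May 16.
Add 8 hours and 5 minutes leg 1 → 4:10 AM UTC (May 17).
Add 6 hours 8 minutes layover in Marrick → 10:18 AM UTC.
Add 13 hours and 5 minutes leg 2 → 11:23 PM UTC.
Sydney is UTC+10:00, so local arrival = 11:23 PM + 10:00 = 9:23 AM on May 18.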